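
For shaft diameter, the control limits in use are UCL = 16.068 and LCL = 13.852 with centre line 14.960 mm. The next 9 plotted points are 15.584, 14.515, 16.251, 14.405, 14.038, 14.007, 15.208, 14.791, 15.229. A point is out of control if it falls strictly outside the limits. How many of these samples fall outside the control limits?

Compare each point to [13.852, 16.068]: sample 3 = 16.251 > UCL.

1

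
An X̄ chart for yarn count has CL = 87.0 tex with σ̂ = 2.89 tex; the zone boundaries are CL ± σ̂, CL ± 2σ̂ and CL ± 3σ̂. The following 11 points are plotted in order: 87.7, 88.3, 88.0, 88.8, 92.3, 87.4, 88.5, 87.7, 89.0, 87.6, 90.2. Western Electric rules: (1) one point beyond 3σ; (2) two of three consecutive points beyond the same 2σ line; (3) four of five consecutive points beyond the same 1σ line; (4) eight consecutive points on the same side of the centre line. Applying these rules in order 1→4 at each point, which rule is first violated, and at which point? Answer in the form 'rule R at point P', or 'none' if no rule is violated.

rule 4 at point 8

Zone of each point (C = within 1σ̂, B = 1σ̂–2σ̂, A = 2σ̂–3σ̂, * = beyond 3σ̂; sign = side of CL): 1:+C, 2:+C, 3:+C, 4:+C, 5:+B, 6:+C, 7:+C, 8:+C, 9:+C, 10:+C, 11:+B
Rule 4 (eight consecutive points on the same side of the centre line) is satisfied at point 8.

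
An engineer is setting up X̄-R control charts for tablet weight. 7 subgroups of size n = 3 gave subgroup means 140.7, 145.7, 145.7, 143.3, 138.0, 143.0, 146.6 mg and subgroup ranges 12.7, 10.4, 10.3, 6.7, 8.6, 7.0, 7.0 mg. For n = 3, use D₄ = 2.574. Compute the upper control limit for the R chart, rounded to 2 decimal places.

23.06

R̄ = (12.7 + 10.4 + 10.3 + 6.7 + 8.6 + 7.0 + 7.0) / 7 = 62.7000 / 7 = 8.9571
UCL_R = D₄·R̄ = 2.574 × 8.9571 = 23.0557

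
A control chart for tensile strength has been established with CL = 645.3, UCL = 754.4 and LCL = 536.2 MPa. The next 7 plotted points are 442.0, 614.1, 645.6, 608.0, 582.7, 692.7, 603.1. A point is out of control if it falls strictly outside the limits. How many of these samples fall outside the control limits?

1

Compare each point to [536.2, 754.4]: sample 1 = 442.0 < LCL.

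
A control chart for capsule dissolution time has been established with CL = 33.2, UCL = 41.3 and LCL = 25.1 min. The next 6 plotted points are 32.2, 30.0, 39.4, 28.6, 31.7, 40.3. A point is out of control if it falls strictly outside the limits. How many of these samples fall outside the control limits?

0

All 6 points lie within [25.1, 41.3].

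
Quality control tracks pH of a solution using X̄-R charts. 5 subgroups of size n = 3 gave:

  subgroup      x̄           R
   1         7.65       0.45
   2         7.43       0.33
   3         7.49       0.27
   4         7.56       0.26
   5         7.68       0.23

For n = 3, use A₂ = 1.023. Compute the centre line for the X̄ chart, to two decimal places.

7.56

X̄̄ = (7.65 + 7.43 + 7.49 + 7.56 + 7.68) / 5 = 37.8100 / 5 = 7.5620
CL = X̄̄ = 7.5620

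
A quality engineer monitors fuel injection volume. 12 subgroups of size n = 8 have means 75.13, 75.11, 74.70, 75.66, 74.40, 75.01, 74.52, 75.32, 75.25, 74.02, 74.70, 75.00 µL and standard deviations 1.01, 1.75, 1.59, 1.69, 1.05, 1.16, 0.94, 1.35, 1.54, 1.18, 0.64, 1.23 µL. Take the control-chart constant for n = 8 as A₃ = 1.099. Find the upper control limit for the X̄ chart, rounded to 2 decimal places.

76.29

X̄̄ = (75.13 + 75.11 + 74.70 + 75.66 + 74.40 + 75.01 + 74.52 + 75.32 + 75.25 + 74.02 + 74.70 + 75.00) / 12 = 74.9017
s̄ = (1.01 + 1.75 + 1.59 + 1.69 + 1.05 + 1.16 + 0.94 + 1.35 + 1.54 + 1.18 + 0.64 + 1.23) / 12 = 1.2608
UCL = X̄̄ + A₃·s̄ = 74.9017 + 1.099 × 1.2608 = 76.2873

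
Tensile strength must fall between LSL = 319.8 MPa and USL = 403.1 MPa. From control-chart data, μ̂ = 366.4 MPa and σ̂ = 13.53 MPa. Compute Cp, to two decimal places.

Cp = (USL − LSL) / (6σ̂) = (403.1 − 319.8) / (6 × 13.53) = 83.3000 / 81.1800 = 1.0261

1.03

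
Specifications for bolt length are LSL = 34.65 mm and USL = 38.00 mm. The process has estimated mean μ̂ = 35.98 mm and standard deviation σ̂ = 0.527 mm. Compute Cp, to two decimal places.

Cp = (USL − LSL) / (6σ̂) = (38.00 − 34.65) / (6 × 0.527) = 3.3500 / 3.1620 = 1.0595

1.06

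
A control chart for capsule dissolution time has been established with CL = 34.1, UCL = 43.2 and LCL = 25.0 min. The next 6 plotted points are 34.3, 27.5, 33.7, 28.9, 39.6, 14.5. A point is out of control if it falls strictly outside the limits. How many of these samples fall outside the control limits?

1

Compare each point to [25.0, 43.2]: sample 6 = 14.5 < LCL.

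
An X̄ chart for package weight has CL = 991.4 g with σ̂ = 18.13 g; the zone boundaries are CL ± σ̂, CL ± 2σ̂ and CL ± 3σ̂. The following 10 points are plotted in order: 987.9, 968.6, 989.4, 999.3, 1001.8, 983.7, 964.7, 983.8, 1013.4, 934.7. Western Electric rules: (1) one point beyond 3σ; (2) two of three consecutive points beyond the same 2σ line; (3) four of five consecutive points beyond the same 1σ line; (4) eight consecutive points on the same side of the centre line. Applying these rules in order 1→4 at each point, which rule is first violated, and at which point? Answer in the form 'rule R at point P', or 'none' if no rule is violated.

Zone of each point (C = within 1σ̂, B = 1σ̂–2σ̂, A = 2σ̂–3σ̂, * = beyond 3σ̂; sign = side of CL): 1:-C, 2:-B, 3:-C, 4:+C, 5:+C, 6:-C, 7:-B, 8:-C, 9:+B, 10:-*
Rule 1 (one point beyond the 3σ limits) is satisfied at point 10.

rule 1 at point 10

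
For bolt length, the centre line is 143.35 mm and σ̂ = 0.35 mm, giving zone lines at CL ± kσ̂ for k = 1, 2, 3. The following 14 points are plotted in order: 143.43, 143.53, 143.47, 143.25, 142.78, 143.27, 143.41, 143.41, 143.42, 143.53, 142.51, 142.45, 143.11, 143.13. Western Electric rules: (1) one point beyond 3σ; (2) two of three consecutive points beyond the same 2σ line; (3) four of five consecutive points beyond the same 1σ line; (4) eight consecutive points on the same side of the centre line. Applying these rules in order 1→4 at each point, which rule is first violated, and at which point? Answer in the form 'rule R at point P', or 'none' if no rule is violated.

rule 2 at point 12

Zone of each point (C = within 1σ̂, B = 1σ̂–2σ̂, A = 2σ̂–3σ̂, * = beyond 3σ̂; sign = side of CL): 1:+C, 2:+C, 3:+C, 4:-C, 5:-B, 6:-C, 7:+C, 8:+C, 9:+C, 10:+C, 11:-A, 12:-A, 13:-C, 14:-C
Rule 2 (two of three consecutive points beyond the same 2σ limit) is satisfied at point 12.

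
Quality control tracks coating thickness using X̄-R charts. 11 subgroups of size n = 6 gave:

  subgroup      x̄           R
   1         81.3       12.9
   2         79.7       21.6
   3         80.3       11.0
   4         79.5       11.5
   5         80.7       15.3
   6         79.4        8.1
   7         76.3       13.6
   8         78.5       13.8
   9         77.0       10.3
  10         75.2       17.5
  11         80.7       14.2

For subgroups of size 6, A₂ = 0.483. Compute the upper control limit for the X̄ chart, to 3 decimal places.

85.541

X̄̄ = (81.3 + 79.7 + 80.3 + 79.5 + 80.7 + 79.4 + 76.3 + 78.5 + 77.0 + 75.2 + 80.7) / 11 = 868.6000 / 11 = 78.9636
R̄ = (12.9 + 21.6 + 11.0 + 11.5 + 15.3 + 8.1 + 13.6 + 13.8 + 10.3 + 17.5 + 14.2) / 11 = 149.8000 / 11 = 13.6182
UCL = X̄̄ + A₂·R̄ = 78.9636 + 0.483 × 13.6182 = 85.5412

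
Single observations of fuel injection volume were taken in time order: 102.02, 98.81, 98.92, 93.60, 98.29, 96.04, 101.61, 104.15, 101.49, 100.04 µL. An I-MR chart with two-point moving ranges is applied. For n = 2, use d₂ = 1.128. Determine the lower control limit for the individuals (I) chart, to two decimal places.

91.28

X̄ = (102.02 + 98.81 + 98.92 + 93.60 + 98.29 + 96.04 + 101.61 + 104.15 + 101.49 + 100.04) / 10 = 99.4970
Moving ranges: 3.21, 0.11, 5.32, 4.69, 2.25, 5.57, 2.54, 2.66, 1.45; M̄R̄ = 27.8000 / 9 = 3.0889
LCL = X̄ − 3·M̄R̄/d₂ = 99.4970 − 3 × 3.0889 / 1.128 = 91.2819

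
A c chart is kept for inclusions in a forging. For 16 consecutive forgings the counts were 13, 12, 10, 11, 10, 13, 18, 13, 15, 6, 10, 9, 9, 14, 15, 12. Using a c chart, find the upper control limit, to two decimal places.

22.21

c̄ = (13 + 12 + 10 + 11 + 10 + 13 + 18 + 13 + 15 + 6 + 10 + 9 + 9 + 14 + 15 + 12) / 16 = 190 / 16 = 11.8750
UCL = c̄ + 3√c̄ = 11.8750 + 3 × √11.8750 = 11.8750 + 3 × 3.4460 = 22.2130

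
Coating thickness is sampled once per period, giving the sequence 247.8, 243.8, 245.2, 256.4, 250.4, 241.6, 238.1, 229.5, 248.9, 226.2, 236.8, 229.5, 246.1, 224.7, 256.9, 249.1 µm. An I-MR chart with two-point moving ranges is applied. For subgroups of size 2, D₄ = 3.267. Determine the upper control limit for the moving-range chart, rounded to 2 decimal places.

39.53

Moving ranges: 4.0, 1.4, 11.2, 6.0, 8.8, 3.5, 8.6, 19.4, 22.7, 10.6, 7.3, 16.6, 21.4, 32.2, 7.8; M̄R̄ = 181.5000 / 15 = 12.1000
UCL_MR = D₄·M̄R̄ = 3.267 × 12.1000 = 39.5307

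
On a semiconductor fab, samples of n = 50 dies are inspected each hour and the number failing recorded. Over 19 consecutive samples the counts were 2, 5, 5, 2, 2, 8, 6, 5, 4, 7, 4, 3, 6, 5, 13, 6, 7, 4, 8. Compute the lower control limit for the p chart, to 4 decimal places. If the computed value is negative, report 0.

0.0000

p̄ = Σdᵢ / (k·n) = 102 / (19 × 50) = 0.10737
LCL = p̄ − 3·√(p̄(1−p̄)/n) = 0.10737 − 3 × 0.04378 = -0.02398 → 0 (negative, so LCL = 0)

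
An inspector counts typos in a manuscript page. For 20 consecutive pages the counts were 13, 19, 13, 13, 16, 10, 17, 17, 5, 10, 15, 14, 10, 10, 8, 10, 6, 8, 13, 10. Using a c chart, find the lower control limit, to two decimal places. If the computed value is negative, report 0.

c̄ = (13 + 19 + 13 + 13 + 16 + 10 + 17 + 17 + 5 + 10 + 15 + 14 + 10 + 10 + 8 + 10 + 6 + 8 + 13 + 10) / 20 = 237 / 20 = 11.8500
LCL = c̄ − 3√c̄ = 11.8500 − 3 × 3.4424 = 1.5229

1.52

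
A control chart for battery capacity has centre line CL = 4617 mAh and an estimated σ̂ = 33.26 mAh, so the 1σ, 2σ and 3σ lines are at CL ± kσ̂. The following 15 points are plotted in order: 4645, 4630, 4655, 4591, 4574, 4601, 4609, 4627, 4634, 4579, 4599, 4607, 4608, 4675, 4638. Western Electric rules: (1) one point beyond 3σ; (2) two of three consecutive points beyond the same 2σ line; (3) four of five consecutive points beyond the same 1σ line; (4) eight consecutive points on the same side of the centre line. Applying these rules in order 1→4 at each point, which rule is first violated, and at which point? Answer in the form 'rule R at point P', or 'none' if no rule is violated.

Zone of each point (C = within 1σ̂, B = 1σ̂–2σ̂, A = 2σ̂–3σ̂, * = beyond 3σ̂; sign = side of CL): 1:+C, 2:+C, 3:+B, 4:-C, 5:-B, 6:-C, 7:-C, 8:+C, 9:+C, 10:-B, 11:-C, 12:-C, 13:-C, 14:+B, 15:+C
No rule fires across all 15 points.

none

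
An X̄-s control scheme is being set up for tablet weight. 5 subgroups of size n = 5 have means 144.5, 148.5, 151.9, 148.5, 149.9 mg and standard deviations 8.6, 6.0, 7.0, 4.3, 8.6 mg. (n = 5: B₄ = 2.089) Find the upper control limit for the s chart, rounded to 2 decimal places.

s̄ = (8.6 + 6.0 + 7.0 + 4.3 + 8.6) / 5 = 6.9000
UCL_s = B₄·s̄ = 2.089 × 6.9000 = 14.4141

14.41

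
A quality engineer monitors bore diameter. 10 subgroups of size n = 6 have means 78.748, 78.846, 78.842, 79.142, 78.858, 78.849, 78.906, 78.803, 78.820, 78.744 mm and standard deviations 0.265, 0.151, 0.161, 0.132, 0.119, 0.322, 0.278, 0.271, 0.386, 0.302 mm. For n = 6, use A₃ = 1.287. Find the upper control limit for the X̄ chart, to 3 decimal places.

79.163

X̄̄ = (78.748 + 78.846 + 78.842 + 79.142 + 78.858 + 78.849 + 78.906 + 78.803 + 78.820 + 78.744) / 10 = 78.8558
s̄ = (0.265 + 0.151 + 0.161 + 0.132 + 0.119 + 0.322 + 0.278 + 0.271 + 0.386 + 0.302) / 10 = 0.2387
UCL = X̄̄ + A₃·s̄ = 78.8558 + 1.287 × 0.2387 = 79.1630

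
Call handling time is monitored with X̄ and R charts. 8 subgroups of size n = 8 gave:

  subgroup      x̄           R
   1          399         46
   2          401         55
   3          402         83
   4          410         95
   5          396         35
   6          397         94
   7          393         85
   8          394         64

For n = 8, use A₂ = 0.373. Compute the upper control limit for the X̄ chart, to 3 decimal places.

X̄̄ = (399 + 401 + 402 + 410 + 396 + 397 + 393 + 394) / 8 = 3192.0000 / 8 = 399.0000
R̄ = (46 + 55 + 83 + 95 + 35 + 94 + 85 + 64) / 8 = 557.0000 / 8 = 69.6250
UCL = X̄̄ + A₂·R̄ = 399.0000 + 0.373 × 69.6250 = 424.9701

424.970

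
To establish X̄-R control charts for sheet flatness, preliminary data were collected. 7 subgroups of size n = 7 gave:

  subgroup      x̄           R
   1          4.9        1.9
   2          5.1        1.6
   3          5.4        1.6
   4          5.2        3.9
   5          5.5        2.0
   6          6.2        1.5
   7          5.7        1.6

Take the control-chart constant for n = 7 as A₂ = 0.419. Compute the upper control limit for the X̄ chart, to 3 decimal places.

X̄̄ = (4.9 + 5.1 + 5.4 + 5.2 + 5.5 + 6.2 + 5.7) / 7 = 38.0000 / 7 = 5.4286
R̄ = (1.9 + 1.6 + 1.6 + 3.9 + 2.0 + 1.5 + 1.6) / 7 = 14.1000 / 7 = 2.0143
UCL = X̄̄ + A₂·R̄ = 5.4286 + 0.419 × 2.0143 = 6.2726

6.273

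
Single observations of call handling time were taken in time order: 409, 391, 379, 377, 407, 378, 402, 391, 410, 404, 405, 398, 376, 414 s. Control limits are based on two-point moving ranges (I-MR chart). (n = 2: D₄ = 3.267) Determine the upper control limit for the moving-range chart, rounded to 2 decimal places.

Moving ranges: 18, 12, 2, 30, 29, 24, 11, 19, 6, 1, 7, 22, 38; M̄R̄ = 219.0000 / 13 = 16.8462
UCL_MR = D₄·M̄R̄ = 3.267 × 16.8462 = 55.0364

55.04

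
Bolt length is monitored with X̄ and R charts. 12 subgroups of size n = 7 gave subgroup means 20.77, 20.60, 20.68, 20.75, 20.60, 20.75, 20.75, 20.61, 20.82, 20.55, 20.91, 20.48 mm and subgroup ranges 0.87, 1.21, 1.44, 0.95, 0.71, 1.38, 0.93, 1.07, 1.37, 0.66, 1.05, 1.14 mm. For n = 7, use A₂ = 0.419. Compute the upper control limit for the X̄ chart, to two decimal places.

X̄̄ = (20.77 + 20.60 + 20.68 + 20.75 + 20.60 + 20.75 + 20.75 + 20.61 + 20.82 + 20.55 + 20.91 + 20.48) / 12 = 248.2700 / 12 = 20.6892
R̄ = (0.87 + 1.21 + 1.44 + 0.95 + 0.71 + 1.38 + 0.93 + 1.07 + 1.37 + 0.66 + 1.05 + 1.14) / 12 = 12.7800 / 12 = 1.0650
UCL = X̄̄ + A₂·R̄ = 20.6892 + 0.419 × 1.0650 = 21.1354

21.14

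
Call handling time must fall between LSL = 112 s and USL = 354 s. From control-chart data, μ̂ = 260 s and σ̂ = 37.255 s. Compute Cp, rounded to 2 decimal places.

Cp = (USL − LSL) / (6σ̂) = (354 − 112) / (6 × 37.255) = 242.0000 / 223.5300 = 1.0826

1.08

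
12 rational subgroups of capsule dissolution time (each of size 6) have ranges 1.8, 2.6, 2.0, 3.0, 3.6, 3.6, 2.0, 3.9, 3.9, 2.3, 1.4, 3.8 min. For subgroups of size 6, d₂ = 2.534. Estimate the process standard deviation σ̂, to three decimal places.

1.115

R̄ = (1.8 + 2.6 + 2.0 + 3.0 + 3.6 + 3.6 + 2.0 + 3.9 + 3.9 + 2.3 + 1.4 + 3.8) / 12 = 2.8250
σ̂ = R̄ / d₂ = 2.8250 / 2.534 = 1.1148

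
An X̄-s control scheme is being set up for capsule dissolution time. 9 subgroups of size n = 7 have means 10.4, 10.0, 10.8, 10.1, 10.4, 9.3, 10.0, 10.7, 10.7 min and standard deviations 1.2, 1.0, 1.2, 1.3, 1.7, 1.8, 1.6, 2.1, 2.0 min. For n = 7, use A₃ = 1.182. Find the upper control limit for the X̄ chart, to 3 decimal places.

12.092

X̄̄ = (10.4 + 10.0 + 10.8 + 10.1 + 10.4 + 9.3 + 10.0 + 10.7 + 10.7) / 9 = 10.2667
s̄ = (1.2 + 1.0 + 1.2 + 1.3 + 1.7 + 1.8 + 1.6 + 2.1 + 2.0) / 9 = 1.5444
UCL = X̄̄ + A₃·s̄ = 10.2667 + 1.182 × 1.5444 = 12.0922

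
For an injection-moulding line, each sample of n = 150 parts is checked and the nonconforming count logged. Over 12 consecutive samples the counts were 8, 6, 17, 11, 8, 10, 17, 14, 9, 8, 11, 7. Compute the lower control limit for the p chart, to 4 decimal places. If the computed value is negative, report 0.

0.0075

p̄ = Σdᵢ / (k·n) = 126 / (12 × 150) = 0.07000
LCL = p̄ − 3·√(p̄(1−p̄)/n) = 0.07000 − 3 × 0.02083 = 0.00750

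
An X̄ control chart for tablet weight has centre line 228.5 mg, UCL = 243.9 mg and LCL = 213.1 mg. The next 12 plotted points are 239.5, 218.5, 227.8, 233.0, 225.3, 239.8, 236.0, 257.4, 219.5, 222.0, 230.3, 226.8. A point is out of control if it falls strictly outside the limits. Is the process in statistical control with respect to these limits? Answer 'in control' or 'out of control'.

out of control

Compare each point to [213.1, 243.9]: sample 8 = 257.4 > UCL.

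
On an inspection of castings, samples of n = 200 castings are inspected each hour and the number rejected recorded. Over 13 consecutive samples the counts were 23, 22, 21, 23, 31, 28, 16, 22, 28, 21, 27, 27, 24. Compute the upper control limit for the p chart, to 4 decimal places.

0.1894

p̄ = Σdᵢ / (k·n) = 313 / (13 × 200) = 0.12038
UCL = p̄ + 3·√(p̄(1−p̄)/n) = 0.12038 + 3 × √(0.12038×0.87962/200) = 0.12038 + 3 × 0.02301 = 0.18941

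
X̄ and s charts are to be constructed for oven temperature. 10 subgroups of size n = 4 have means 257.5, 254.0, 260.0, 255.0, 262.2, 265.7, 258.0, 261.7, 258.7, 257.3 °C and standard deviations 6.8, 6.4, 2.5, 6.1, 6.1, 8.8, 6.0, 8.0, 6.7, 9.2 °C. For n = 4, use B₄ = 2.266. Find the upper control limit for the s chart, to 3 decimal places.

15.092

s̄ = (6.8 + 6.4 + 2.5 + 6.1 + 6.1 + 8.8 + 6.0 + 8.0 + 6.7 + 9.2) / 10 = 6.6600
UCL_s = B₄·s̄ = 2.266 × 6.6600 = 15.0916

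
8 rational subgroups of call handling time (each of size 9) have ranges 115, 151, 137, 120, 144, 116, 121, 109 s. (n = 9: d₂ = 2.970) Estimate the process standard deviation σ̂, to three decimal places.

42.635

R̄ = (115 + 151 + 137 + 120 + 144 + 116 + 121 + 109) / 8 = 126.6250
σ̂ = R̄ / d₂ = 126.6250 / 2.970 = 42.6347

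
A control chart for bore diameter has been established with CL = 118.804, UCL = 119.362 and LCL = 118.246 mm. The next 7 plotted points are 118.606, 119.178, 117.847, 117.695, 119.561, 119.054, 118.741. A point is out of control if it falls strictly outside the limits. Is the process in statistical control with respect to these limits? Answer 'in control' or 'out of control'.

Compare each point to [118.246, 119.362]: sample 3 = 117.847 < LCL; sample 4 = 117.695 < LCL; sample 5 = 119.561 > UCL.

out of control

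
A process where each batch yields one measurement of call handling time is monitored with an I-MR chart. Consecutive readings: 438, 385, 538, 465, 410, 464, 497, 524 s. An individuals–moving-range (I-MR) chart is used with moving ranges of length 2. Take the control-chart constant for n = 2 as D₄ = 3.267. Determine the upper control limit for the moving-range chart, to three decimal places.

Moving ranges: 53, 153, 73, 55, 54, 33, 27; M̄R̄ = 448.0000 / 7 = 64.0000
UCL_MR = D₄·M̄R̄ = 3.267 × 64.0000 = 209.0880

209.088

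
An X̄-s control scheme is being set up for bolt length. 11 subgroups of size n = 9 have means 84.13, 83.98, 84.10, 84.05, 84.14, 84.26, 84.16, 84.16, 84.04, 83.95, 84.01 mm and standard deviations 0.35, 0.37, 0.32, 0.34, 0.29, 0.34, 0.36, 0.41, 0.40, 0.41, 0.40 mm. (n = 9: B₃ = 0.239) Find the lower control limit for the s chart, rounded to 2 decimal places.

s̄ = (0.35 + 0.37 + 0.32 + 0.34 + 0.29 + 0.34 + 0.36 + 0.41 + 0.40 + 0.41 + 0.40) / 11 = 0.3627
LCL_s = B₃·s̄ = 0.239 × 0.3627 = 0.0867

0.09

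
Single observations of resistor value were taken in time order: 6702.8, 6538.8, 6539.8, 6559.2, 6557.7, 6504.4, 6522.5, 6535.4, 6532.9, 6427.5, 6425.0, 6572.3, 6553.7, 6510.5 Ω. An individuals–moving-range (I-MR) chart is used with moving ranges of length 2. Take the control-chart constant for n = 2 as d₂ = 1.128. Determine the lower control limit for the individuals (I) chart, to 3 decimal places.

6413.822

X̄ = (6702.8 + 6538.8 + 6539.8 + 6559.2 + 6557.7 + 6504.4 + 6522.5 + 6535.4 + 6532.9 + 6427.5 + 6425.0 + 6572.3 + 6553.7 + 6510.5) / 14 = 6534.4643
Moving ranges: 164.0, 1.0, 19.4, 1.5, 53.3, 18.1, 12.9, 2.5, 105.4, 2.5, 147.3, 18.6, 43.2; M̄R̄ = 589.7000 / 13 = 45.3615
LCL = X̄ − 3·M̄R̄/d₂ = 6534.4643 − 3 × 45.3615 / 1.128 = 6413.8219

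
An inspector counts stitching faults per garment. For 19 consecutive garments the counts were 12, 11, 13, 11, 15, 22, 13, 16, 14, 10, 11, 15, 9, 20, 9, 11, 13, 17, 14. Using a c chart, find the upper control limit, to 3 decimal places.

24.486

c̄ = (12 + 11 + 13 + 11 + 15 + 22 + 13 + 16 + 14 + 10 + 11 + 15 + 9 + 20 + 9 + 11 + 13 + 17 + 14) / 19 = 256 / 19 = 13.4737
UCL = c̄ + 3√c̄ = 13.4737 + 3 × √13.4737 = 13.4737 + 3 × 3.6707 = 24.4856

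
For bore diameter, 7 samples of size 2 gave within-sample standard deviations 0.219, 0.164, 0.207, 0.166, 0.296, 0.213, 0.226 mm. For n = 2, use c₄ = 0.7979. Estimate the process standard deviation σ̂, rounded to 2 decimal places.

0.27

s̄ = (0.219 + 0.164 + 0.207 + 0.166 + 0.296 + 0.213 + 0.226) / 7 = 0.2130
σ̂ = s̄ / c₄ = 0.2130 / 0.7979 = 0.2670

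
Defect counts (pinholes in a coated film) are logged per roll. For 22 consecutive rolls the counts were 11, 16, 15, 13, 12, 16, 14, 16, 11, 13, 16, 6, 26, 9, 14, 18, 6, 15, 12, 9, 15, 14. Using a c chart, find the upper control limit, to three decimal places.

c̄ = (11 + 16 + 15 + 13 + 12 + 16 + 14 + 16 + 11 + 13 + 16 + 6 + 26 + 9 + 14 + 18 + 6 + 15 + 12 + 9 + 15 + 14) / 22 = 297 / 22 = 13.5000
UCL = c̄ + 3√c̄ = 13.5000 + 3 × √13.5000 = 13.5000 + 3 × 3.6742 = 24.5227

24.523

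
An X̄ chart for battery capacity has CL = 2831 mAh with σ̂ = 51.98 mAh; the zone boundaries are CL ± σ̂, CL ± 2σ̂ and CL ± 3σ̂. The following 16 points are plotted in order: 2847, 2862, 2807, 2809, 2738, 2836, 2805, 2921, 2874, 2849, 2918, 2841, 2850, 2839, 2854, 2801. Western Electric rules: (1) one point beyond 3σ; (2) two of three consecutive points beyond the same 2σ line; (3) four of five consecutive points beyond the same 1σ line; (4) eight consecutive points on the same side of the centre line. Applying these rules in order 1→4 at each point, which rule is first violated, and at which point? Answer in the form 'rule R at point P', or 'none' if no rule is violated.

Zone of each point (C = within 1σ̂, B = 1σ̂–2σ̂, A = 2σ̂–3σ̂, * = beyond 3σ̂; sign = side of CL): 1:+C, 2:+C, 3:-C, 4:-C, 5:-B, 6:+C, 7:-C, 8:+B, 9:+C, 10:+C, 11:+B, 12:+C, 13:+C, 14:+C, 15:+C, 16:-C
Rule 4 (eight consecutive points on the same side of the centre line) is satisfied at point 15.

rule 4 at point 15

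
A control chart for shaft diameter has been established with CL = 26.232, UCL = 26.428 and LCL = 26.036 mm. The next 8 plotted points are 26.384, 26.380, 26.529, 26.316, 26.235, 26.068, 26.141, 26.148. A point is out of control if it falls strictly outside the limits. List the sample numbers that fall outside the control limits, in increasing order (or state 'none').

Compare each point to [26.036, 26.428]: sample 3 = 26.529 > UCL.

3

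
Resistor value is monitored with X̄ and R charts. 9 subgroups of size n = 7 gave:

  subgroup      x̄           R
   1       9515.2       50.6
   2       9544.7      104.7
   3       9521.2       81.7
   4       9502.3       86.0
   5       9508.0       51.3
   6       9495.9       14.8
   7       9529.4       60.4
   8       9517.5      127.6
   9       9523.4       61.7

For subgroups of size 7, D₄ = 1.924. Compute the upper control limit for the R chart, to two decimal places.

136.56

R̄ = (50.6 + 104.7 + 81.7 + 86.0 + 51.3 + 14.8 + 60.4 + 127.6 + 61.7) / 9 = 638.8000 / 9 = 70.9778
UCL_R = D₄·R̄ = 1.924 × 70.9778 = 136.5612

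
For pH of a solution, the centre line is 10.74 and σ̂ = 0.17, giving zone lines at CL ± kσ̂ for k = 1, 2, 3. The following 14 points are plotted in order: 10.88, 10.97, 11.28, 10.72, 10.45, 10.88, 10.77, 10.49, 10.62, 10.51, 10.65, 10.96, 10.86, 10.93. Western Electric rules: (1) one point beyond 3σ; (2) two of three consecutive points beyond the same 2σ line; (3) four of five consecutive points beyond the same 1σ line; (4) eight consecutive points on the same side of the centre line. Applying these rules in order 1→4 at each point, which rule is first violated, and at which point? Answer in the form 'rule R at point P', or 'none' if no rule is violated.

Zone of each point (C = within 1σ̂, B = 1σ̂–2σ̂, A = 2σ̂–3σ̂, * = beyond 3σ̂; sign = side of CL): 1:+C, 2:+B, 3:+*, 4:-C, 5:-B, 6:+C, 7:+C, 8:-B, 9:-C, 10:-B, 11:-C, 12:+B, 13:+C, 14:+B
Rule 1 (one point beyond the 3σ limits) is satisfied at point 3.

rule 1 at point 3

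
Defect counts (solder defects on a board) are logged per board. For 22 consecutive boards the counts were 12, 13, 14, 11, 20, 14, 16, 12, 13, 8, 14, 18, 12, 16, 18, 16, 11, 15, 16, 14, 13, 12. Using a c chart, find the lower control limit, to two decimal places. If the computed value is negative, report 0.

c̄ = (12 + 13 + 14 + 11 + 20 + 14 + 16 + 12 + 13 + 8 + 14 + 18 + 12 + 16 + 18 + 16 + 11 + 15 + 16 + 14 + 13 + 12) / 22 = 308 / 22 = 14.0000
LCL = c̄ − 3√c̄ = 14.0000 − 3 × 3.7417 = 2.7750

2.78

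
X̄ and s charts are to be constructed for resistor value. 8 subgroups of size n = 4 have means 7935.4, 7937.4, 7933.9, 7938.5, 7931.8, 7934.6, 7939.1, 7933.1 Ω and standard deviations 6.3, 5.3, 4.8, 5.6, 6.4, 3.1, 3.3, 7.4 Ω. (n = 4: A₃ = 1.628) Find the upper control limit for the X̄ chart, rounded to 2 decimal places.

7944.06

X̄̄ = (7935.4 + 7937.4 + 7933.9 + 7938.5 + 7931.8 + 7934.6 + 7939.1 + 7933.1) / 8 = 7935.4750
s̄ = (6.3 + 5.3 + 4.8 + 5.6 + 6.4 + 3.1 + 3.3 + 7.4) / 8 = 5.2750
UCL = X̄̄ + A₃·s̄ = 7935.4750 + 1.628 × 5.2750 = 7944.0627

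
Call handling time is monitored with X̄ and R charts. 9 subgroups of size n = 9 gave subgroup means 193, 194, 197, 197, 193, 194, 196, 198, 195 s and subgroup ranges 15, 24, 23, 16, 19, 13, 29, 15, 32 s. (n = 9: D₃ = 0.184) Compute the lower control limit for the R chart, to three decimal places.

3.803

R̄ = (15 + 24 + 23 + 16 + 19 + 13 + 29 + 15 + 32) / 9 = 186.0000 / 9 = 20.6667
LCL_R = D₃·R̄ = 0.184 × 20.6667 = 3.8027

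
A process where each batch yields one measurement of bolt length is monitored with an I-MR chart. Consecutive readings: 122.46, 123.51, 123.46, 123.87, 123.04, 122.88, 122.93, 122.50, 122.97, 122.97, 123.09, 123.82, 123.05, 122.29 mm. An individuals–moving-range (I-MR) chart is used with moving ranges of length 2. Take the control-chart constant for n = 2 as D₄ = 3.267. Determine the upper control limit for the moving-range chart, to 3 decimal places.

Moving ranges: 1.05, 0.05, 0.41, 0.83, 0.16, 0.05, 0.43, 0.47, 0.00, 0.12, 0.73, 0.77, 0.76; M̄R̄ = 5.8300 / 13 = 0.4485
UCL_MR = D₄·M̄R̄ = 3.267 × 0.4485 = 1.4651

1.465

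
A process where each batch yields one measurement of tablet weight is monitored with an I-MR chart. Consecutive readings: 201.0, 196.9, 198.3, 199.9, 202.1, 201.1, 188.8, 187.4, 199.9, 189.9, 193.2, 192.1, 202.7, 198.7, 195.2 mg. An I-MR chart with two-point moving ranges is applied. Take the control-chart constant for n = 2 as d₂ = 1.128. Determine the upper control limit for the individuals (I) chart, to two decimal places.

X̄ = (201.0 + 196.9 + 198.3 + 199.9 + 202.1 + 201.1 + 188.8 + 187.4 + 199.9 + 189.9 + 193.2 + 192.1 + 202.7 + 198.7 + 195.2) / 15 = 196.4800
Moving ranges: 4.1, 1.4, 1.6, 2.2, 1.0, 12.3, 1.4, 12.5, 10.0, 3.3, 1.1, 10.6, 4.0, 3.5; M̄R̄ = 69.0000 / 14 = 4.9286
UCL = X̄ + 3·M̄R̄/d₂ = 196.4800 + 3 × 4.9286 / 1.128 = 209.5879

209.59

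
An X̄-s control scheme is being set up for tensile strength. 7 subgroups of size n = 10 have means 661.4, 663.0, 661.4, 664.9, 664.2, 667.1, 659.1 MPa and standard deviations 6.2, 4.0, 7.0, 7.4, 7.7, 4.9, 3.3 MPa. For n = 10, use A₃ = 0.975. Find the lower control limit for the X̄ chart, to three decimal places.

657.373

X̄̄ = (661.4 + 663.0 + 661.4 + 664.9 + 664.2 + 667.1 + 659.1) / 7 = 663.0143
s̄ = (6.2 + 4.0 + 7.0 + 7.4 + 7.7 + 4.9 + 3.3) / 7 = 5.7857
LCL = X̄̄ − A₃·s̄ = 663.0143 − 0.975 × 5.7857 = 657.3732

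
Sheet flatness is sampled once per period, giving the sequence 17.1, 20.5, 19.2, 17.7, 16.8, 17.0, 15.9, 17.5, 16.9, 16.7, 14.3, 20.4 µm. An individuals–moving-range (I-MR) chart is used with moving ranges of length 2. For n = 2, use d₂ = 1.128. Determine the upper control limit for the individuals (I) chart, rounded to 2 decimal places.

22.17

X̄ = (17.1 + 20.5 + 19.2 + 17.7 + 16.8 + 17.0 + 15.9 + 17.5 + 16.9 + 16.7 + 14.3 + 20.4) / 12 = 17.5000
Moving ranges: 3.4, 1.3, 1.5, 0.9, 0.2, 1.1, 1.6, 0.6, 0.2, 2.4, 6.1; M̄R̄ = 19.3000 / 11 = 1.7545
UCL = X̄ + 3·M̄R̄/d₂ = 17.5000 + 3 × 1.7545 / 1.128 = 22.1663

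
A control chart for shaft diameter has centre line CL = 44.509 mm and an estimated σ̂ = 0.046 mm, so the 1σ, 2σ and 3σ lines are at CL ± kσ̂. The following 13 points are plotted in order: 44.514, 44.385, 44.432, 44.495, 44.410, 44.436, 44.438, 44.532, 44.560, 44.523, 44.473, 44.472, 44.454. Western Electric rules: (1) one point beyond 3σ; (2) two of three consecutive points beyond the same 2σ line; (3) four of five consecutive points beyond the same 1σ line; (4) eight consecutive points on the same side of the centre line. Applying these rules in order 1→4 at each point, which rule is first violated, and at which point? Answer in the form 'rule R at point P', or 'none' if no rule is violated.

Zone of each point (C = within 1σ̂, B = 1σ̂–2σ̂, A = 2σ̂–3σ̂, * = beyond 3σ̂; sign = side of CL): 1:+C, 2:-A, 3:-B, 4:-C, 5:-A, 6:-B, 7:-B, 8:+C, 9:+B, 10:+C, 11:-C, 12:-C, 13:-B
Rule 3 (four of five consecutive points beyond the same 1σ limit) is satisfied at point 6.

rule 3 at point 6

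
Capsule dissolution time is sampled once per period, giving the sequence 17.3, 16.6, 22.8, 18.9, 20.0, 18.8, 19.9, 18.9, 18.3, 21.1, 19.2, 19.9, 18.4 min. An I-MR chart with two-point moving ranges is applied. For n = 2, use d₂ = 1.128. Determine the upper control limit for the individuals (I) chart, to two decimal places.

24.27

X̄ = (17.3 + 16.6 + 22.8 + 18.9 + 20.0 + 18.8 + 19.9 + 18.9 + 18.3 + 21.1 + 19.2 + 19.9 + 18.4) / 13 = 19.2385
Moving ranges: 0.7, 6.2, 3.9, 1.1, 1.2, 1.1, 1.0, 0.6, 2.8, 1.9, 0.7, 1.5; M̄R̄ = 22.7000 / 12 = 1.8917
UCL = X̄ + 3·M̄R̄/d₂ = 19.2385 + 3 × 1.8917 / 1.128 = 24.2695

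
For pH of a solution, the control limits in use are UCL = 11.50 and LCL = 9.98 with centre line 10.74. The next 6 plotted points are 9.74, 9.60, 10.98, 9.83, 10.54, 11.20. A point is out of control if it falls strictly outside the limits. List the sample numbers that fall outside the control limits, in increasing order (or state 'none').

Compare each point to [9.98, 11.50]: sample 1 = 9.74 < LCL; sample 2 = 9.60 < LCL; sample 4 = 9.83 < LCL.

1, 2, 4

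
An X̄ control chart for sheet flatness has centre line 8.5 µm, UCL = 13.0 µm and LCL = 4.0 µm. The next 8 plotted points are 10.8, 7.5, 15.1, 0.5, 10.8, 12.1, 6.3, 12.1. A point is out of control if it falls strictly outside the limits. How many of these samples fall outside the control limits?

Compare each point to [4.0, 13.0]: sample 3 = 15.1 > UCL; sample 4 = 0.5 < LCL.

2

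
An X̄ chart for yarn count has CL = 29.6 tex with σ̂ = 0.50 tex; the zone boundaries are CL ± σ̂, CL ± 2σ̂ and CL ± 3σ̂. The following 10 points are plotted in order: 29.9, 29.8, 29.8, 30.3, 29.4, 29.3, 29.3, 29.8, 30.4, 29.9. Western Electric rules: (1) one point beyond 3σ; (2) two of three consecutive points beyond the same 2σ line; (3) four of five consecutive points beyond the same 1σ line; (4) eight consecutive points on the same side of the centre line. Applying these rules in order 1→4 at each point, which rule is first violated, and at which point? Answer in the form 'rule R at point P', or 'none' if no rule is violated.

none

Zone of each point (C = within 1σ̂, B = 1σ̂–2σ̂, A = 2σ̂–3σ̂, * = beyond 3σ̂; sign = side of CL): 1:+C, 2:+C, 3:+C, 4:+B, 5:-C, 6:-C, 7:-C, 8:+C, 9:+B, 10:+C
No rule fires across all 10 points.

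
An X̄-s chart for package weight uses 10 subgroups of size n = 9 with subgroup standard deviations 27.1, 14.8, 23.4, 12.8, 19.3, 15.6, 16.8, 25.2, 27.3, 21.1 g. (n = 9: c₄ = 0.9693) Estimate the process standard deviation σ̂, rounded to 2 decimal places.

s̄ = (27.1 + 14.8 + 23.4 + 12.8 + 19.3 + 15.6 + 16.8 + 25.2 + 27.3 + 21.1) / 10 = 20.3400
σ̂ = s̄ / c₄ = 20.3400 / 0.9693 = 20.9842

20.98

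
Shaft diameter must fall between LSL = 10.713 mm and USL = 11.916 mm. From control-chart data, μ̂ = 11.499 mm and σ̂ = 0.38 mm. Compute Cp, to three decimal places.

Cp = (USL − LSL) / (6σ̂) = (11.916 − 10.713) / (6 × 0.38) = 1.2030 / 2.2800 = 0.5276

0.528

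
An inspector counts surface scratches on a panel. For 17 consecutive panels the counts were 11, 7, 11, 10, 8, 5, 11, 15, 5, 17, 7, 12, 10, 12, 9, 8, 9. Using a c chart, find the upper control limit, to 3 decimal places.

19.226

c̄ = (11 + 7 + 11 + 10 + 8 + 5 + 11 + 15 + 5 + 17 + 7 + 12 + 10 + 12 + 9 + 8 + 9) / 17 = 167 / 17 = 9.8235
UCL = c̄ + 3√c̄ = 9.8235 + 3 × √9.8235 = 9.8235 + 3 × 3.1343 = 19.2263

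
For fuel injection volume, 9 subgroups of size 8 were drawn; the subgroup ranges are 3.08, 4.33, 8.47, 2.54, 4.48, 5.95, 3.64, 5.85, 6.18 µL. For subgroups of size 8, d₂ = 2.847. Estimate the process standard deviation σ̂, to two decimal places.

R̄ = (3.08 + 4.33 + 8.47 + 2.54 + 4.48 + 5.95 + 3.64 + 5.85 + 6.18) / 9 = 4.9467
σ̂ = R̄ / d₂ = 4.9467 / 2.847 = 1.7375

1.74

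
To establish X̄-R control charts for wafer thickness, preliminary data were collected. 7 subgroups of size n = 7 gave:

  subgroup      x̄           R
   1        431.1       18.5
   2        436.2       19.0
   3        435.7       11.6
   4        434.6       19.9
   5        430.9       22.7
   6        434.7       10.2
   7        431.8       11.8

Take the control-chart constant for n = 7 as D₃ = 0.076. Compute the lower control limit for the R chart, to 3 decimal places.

1.234

R̄ = (18.5 + 19.0 + 11.6 + 19.9 + 22.7 + 10.2 + 11.8) / 7 = 113.7000 / 7 = 16.2429
LCL_R = D₃·R̄ = 0.076 × 16.2429 = 1.2345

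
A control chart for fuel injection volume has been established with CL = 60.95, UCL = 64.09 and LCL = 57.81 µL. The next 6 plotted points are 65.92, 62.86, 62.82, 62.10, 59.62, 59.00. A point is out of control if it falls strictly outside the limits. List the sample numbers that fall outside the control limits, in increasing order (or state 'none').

Compare each point to [57.81, 64.09]: sample 1 = 65.92 > UCL.

1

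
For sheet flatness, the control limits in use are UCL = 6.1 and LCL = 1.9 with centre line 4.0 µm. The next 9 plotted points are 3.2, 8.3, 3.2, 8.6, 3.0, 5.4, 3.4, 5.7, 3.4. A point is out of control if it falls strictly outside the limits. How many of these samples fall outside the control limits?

2

Compare each point to [1.9, 6.1]: sample 2 = 8.3 > UCL; sample 4 = 8.6 > UCL.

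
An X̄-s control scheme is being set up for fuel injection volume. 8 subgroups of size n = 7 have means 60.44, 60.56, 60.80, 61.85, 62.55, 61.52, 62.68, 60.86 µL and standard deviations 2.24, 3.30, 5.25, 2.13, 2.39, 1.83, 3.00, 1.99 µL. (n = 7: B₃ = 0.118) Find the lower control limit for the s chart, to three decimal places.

s̄ = (2.24 + 3.30 + 5.25 + 2.13 + 2.39 + 1.83 + 3.00 + 1.99) / 8 = 2.7662
LCL_s = B₃·s̄ = 0.118 × 2.7662 = 0.3264

0.326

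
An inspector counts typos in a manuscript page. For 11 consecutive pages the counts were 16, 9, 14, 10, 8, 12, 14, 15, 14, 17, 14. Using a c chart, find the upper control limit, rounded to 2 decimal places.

c̄ = (16 + 9 + 14 + 10 + 8 + 12 + 14 + 15 + 14 + 17 + 14) / 11 = 143 / 11 = 13.0000
UCL = c̄ + 3√c̄ = 13.0000 + 3 × √13.0000 = 13.0000 + 3 × 3.6056 = 23.8167

23.82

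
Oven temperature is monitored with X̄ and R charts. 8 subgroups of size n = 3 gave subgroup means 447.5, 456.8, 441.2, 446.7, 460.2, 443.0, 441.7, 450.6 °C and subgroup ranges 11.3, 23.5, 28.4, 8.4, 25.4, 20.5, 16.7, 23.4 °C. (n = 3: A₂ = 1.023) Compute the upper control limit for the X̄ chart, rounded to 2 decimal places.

468.62

X̄̄ = (447.5 + 456.8 + 441.2 + 446.7 + 460.2 + 443.0 + 441.7 + 450.6) / 8 = 3587.7000 / 8 = 448.4625
R̄ = (11.3 + 23.5 + 28.4 + 8.4 + 25.4 + 20.5 + 16.7 + 23.4) / 8 = 157.6000 / 8 = 19.7000
UCL = X̄̄ + A₂·R̄ = 448.4625 + 1.023 × 19.7000 = 468.6156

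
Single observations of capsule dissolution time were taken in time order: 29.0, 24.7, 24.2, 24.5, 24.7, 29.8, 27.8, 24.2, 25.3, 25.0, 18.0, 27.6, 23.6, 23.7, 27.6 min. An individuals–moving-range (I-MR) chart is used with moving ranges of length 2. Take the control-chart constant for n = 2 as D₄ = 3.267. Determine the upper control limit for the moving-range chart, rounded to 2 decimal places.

Moving ranges: 4.3, 0.5, 0.3, 0.2, 5.1, 2.0, 3.6, 1.1, 0.3, 7.0, 9.6, 4.0, 0.1, 3.9; M̄R̄ = 42.0000 / 14 = 3.0000
UCL_MR = D₄·M̄R̄ = 3.267 × 3.0000 = 9.8010

9.80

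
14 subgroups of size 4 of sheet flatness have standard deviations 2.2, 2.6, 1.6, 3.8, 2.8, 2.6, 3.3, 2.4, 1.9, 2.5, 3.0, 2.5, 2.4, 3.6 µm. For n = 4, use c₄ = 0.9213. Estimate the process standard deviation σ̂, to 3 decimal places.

s̄ = (2.2 + 2.6 + 1.6 + 3.8 + 2.8 + 2.6 + 3.3 + 2.4 + 1.9 + 2.5 + 3.0 + 2.5 + 2.4 + 3.6) / 14 = 2.6571
σ̂ = s̄ / c₄ = 2.6571 / 0.9213 = 2.8841

2.884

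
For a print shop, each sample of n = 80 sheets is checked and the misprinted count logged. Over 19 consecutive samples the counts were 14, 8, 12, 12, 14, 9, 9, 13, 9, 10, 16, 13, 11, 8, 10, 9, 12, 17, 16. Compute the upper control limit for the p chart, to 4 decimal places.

p̄ = Σdᵢ / (k·n) = 222 / (19 × 80) = 0.14605
UCL = p̄ + 3·√(p̄(1−p̄)/n) = 0.14605 + 3 × √(0.14605×0.85395/80) = 0.14605 + 3 × 0.03948 = 0.26451

0.2645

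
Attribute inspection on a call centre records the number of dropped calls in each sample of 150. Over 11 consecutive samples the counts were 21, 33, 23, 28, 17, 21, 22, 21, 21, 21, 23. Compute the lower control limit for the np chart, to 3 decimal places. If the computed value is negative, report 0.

p̄ = Σdᵢ / (k·n) = 251 / (11 × 150) = 0.15212
LCL = np̄ − 3·√(np̄(1−p̄)) = 22.8182 − 3 × 4.3985 = 9.6226

9.623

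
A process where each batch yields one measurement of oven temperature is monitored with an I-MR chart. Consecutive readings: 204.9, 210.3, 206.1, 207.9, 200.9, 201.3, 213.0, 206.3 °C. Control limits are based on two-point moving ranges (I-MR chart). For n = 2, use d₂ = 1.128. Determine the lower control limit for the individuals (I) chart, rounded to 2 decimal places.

192.20

X̄ = (204.9 + 210.3 + 206.1 + 207.9 + 200.9 + 201.3 + 213.0 + 206.3) / 8 = 206.3375
Moving ranges: 5.4, 4.2, 1.8, 7.0, 0.4, 11.7, 6.7; M̄R̄ = 37.2000 / 7 = 5.3143
LCL = X̄ − 3·M̄R̄/d₂ = 206.3375 − 3 × 5.3143 / 1.128 = 192.2038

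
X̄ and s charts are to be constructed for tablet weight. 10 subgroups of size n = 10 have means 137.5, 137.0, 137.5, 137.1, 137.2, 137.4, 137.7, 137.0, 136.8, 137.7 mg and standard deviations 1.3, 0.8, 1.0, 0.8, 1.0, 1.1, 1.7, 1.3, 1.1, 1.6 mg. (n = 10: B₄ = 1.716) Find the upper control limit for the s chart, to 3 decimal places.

2.008

s̄ = (1.3 + 0.8 + 1.0 + 0.8 + 1.0 + 1.1 + 1.7 + 1.3 + 1.1 + 1.6) / 10 = 1.1700
UCL_s = B₄·s̄ = 1.716 × 1.1700 = 2.0077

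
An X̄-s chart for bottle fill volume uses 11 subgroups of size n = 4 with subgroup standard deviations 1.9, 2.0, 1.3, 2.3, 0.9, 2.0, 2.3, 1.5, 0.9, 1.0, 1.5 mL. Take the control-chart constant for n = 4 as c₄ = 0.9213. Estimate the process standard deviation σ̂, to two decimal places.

s̄ = (1.9 + 2.0 + 1.3 + 2.3 + 0.9 + 2.0 + 2.3 + 1.5 + 0.9 + 1.0 + 1.5) / 11 = 1.6000
σ̂ = s̄ / c₄ = 1.6000 / 0.9213 = 1.7367

1.74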